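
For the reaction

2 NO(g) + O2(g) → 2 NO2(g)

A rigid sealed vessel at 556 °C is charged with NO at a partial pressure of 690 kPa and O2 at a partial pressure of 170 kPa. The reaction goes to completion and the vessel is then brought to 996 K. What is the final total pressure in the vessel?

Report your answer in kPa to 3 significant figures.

829 kPa

With V and T fixed, P_i ∝ n_i, so the mole ratios apply directly to partial pressures at 556 °C.
P(O2) required for 690 kPa of NO = (1/2) × 690 = 345.0 kPa; available 170 kPa, so O2 is limiting.
P(NO) remaining = 690 − (2/1) × 170 = 350.0 kPa
P(gaseous products) = (2)/1 × 170 = 340.0 kPa
P_total at 556 °C = 350.0 + 340.0 = 690.0 kPa
Scaling to 996 K: P = 690.0 × 996/829.15 = 828.8 kPa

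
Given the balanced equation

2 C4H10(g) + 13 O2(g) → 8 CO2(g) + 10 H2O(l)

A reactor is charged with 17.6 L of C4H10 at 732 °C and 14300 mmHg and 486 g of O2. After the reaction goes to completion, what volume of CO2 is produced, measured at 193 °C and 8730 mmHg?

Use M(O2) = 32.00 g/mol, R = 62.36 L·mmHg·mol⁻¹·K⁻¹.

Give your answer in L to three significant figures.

31.1 L

n(C4H10) = PV/RT = (14300 × 17.6) / (62.36 × 1005.15) = 4.015 mol
n(O2) = 486 / 32.00 = 15.19 mol
For 4.015 mol C4H10, stoichiometry requires (13/2) × 4.015 = 26.10 mol O2; 15.19 mol is available, so O2 is limiting.
n(CO2) = (8/13) × 15.19 = 9.348 mol
V(CO2) = nRT/P = 9.348 × 62.36 × 466.15 / 8730 = 31.13 L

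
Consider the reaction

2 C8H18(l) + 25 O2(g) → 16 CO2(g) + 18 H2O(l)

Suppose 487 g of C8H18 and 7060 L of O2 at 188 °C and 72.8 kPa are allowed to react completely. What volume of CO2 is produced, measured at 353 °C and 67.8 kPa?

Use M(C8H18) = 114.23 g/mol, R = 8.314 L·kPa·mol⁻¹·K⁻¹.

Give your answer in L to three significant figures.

2620 L

n(C8H18) = 487 / 114.23 = 4.263 mol
n(O2) = PV/RT = (72.8 × 7060) / (8.314 × 461.15) = 134.1 mol
For 4.263 mol C8H18, stoichiometry requires (25/2) × 4.263 = 53.29 mol O2; 134.1 mol is available, so C8H18 is limiting.
n(CO2) = (16/2) × 4.263 = 34.10 mol
V(CO2) = nRT/P = 34.10 × 8.314 × 626.15 / 67.8 = 2618 L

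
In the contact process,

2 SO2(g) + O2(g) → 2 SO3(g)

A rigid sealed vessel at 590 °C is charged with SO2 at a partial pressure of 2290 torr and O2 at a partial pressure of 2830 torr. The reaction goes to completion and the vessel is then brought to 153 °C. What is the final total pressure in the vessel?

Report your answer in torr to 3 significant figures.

With V and T fixed, P_i ∝ n_i, so the mole ratios apply directly to partial pressures at 590 °C.
P(O2) required for 2290 torr of SO2 = (1/2) × 2290 = 1145 torr; available 2830 torr, so SO2 is limiting.
P(O2) remaining = 2830 − (1/2) × 2290 = 1685 torr
P(gaseous products) = (2)/2 × 2290 = 2290 torr
P_total at 590 °C = 1685 + 2290 = 3975 torr
Scaling to 153 °C: P = 3975 × 426.15/863.15 = 1963 torr

1960 torr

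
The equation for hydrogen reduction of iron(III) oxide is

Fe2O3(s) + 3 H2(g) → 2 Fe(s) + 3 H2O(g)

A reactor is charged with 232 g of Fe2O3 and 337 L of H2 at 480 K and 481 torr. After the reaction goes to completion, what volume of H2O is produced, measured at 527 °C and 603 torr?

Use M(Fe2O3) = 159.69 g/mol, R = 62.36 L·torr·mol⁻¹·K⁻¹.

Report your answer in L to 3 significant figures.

n(Fe2O3) = 232 / 159.69 = 1.453 mol
n(H2) = PV/RT = (481 × 337) / (62.36 × 480) = 5.415 mol
For 1.453 mol Fe2O3, stoichiometry requires (3/1) × 1.453 = 4.359 mol H2; 5.415 mol is available, so Fe2O3 is limiting.
n(H2O) = (3/1) × 1.453 = 4.359 mol
V(H2O) = nRT/P = 4.359 × 62.36 × 800.15 / 603 = 360.7 L

361 L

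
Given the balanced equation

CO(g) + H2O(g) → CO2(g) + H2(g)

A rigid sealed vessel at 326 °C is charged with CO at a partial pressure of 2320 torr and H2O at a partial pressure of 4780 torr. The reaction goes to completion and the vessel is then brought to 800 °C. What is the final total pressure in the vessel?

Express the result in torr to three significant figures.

12700 torr

With V and T fixed, P_i ∝ n_i, so the mole ratios apply directly to partial pressures at 326 °C.
P(H2O) required for 2320 torr of CO = (1/1) × 2320 = 2320 torr; available 4780 torr, so CO is limiting.
P(H2O) remaining = 4780 − (1/1) × 2320 = 2460 torr
P(gaseous products) = (1+1)/1 × 2320 = 4640 torr
P_total at 326 °C = 2460 + 4640 = 7100 torr
Scaling to 800 °C: P = 7100 × 1073.15/599.15 = 12720 torr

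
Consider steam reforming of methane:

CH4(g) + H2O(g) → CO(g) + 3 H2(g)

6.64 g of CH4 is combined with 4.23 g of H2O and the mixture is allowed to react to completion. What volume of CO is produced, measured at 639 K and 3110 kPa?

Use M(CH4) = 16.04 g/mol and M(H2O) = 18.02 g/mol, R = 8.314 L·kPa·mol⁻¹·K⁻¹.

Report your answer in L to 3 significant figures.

0.401 L

n(CH4) = 6.64 / 16.04 = 0.4140 mol
n(H2O) = 4.23 / 18.02 = 0.2347 mol
For 0.4140 mol CH4, stoichiometry requires (1/1) × 0.4140 = 0.4140 mol H2O; 0.2347 mol is available, so H2O is limiting.
n(CO) = (1/1) × 0.2347 = 0.2347 mol
V(CO) = nRT/P = 0.2347 × 8.314 × 639 / 3110 = 0.4009 L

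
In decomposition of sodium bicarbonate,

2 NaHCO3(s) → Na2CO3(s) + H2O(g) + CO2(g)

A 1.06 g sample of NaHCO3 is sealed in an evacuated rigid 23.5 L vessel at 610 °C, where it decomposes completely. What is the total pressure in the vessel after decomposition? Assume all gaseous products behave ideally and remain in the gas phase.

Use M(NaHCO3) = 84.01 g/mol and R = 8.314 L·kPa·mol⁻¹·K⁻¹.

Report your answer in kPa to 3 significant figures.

n(NaHCO3) = 1.06 / 84.01 = 0.01262 mol
n(gas produced) = (2/2) × 0.01262 = 0.01262 mol
P = nRT/V = 0.01262 × 8.314 × 883.15 / 23.5 = 3.943 kPa

3.94 kPa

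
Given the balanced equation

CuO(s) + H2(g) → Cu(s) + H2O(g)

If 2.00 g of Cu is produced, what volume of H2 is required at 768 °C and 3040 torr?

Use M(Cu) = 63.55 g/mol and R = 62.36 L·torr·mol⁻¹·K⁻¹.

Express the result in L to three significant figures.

n(Cu) = 2.000 / 63.55 = 0.03147 mol
n(H2) = (1/1) × 0.03147 = 0.03147 mol
V = nRT/P = 0.03147 × 62.36 × 1041.15 / 3040 = 0.6721 L

0.672 L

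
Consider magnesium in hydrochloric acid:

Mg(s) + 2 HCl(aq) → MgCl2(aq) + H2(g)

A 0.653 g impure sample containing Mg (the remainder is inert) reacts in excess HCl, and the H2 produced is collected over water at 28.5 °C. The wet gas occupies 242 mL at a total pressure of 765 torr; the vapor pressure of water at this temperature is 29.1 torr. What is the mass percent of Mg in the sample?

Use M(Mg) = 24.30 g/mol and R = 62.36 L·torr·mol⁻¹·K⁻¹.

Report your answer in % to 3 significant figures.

35.2 %

P(H2) = 765 − 29.1 = 735.9 torr
n(H2) = PV/RT = (735.9 × 0.2420) / (62.36 × 301.65) = 0.009467 mol
n(Mg) = (1/1) × 0.009467 = 0.009467 mol
m(Mg) = 0.009467 × 24.30 = 0.2300 g
%Mg = 0.2300 / 0.653 × 100 = 35.22%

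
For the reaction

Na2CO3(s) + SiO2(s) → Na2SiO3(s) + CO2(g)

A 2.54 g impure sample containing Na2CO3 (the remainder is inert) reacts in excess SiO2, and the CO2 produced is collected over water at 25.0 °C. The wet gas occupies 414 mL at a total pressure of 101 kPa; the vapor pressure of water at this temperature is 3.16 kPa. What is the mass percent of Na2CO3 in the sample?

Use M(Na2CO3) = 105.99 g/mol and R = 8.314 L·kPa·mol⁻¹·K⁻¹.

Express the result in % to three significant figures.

P(CO2) = 101 − 3.16 = 97.84 kPa
n(CO2) = PV/RT = (97.84 × 0.4140) / (8.314 × 298.15) = 0.01634 mol
n(Na2CO3) = (1/1) × 0.01634 = 0.01634 mol
m(Na2CO3) = 0.01634 × 105.99 = 1.732 g
%Na2CO3 = 1.732 / 2.54 × 100 = 68.19%

68.2 %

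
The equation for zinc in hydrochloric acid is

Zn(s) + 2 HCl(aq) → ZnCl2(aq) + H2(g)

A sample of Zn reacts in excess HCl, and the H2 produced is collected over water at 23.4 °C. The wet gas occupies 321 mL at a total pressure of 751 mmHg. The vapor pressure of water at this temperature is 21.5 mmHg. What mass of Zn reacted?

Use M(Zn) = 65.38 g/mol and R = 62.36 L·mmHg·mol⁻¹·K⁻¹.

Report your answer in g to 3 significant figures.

0.828 g

P(H2) = 751 − 21.5 = 729.5 mmHg
n(H2) = PV/RT = (729.5 × 0.3210) / (62.36 × 296.55) = 0.01266 mol
n(Zn) = (1/1) × 0.01266 = 0.01266 mol
m(Zn) = 0.01266 × 65.38 = 0.8277 g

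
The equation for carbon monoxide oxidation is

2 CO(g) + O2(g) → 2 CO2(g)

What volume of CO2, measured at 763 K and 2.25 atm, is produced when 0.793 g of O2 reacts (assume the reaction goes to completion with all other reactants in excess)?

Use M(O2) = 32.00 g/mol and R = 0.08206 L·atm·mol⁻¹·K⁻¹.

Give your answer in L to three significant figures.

1.38 L

n(O2) = 0.7930 / 32.00 = 0.02478 mol
n(CO2) = (2/1) × 0.02478 = 0.04956 mol
V = nRT/P = 0.04956 × 0.08206 × 763 / 2.25 = 1.379 L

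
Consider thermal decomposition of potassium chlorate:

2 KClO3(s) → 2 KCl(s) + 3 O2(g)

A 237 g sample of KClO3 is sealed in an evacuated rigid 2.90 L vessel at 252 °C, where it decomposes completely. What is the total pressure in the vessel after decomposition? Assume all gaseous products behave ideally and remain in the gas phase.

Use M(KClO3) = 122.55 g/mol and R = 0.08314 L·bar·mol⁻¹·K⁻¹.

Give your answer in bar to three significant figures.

43.7 bar

n(KClO3) = 237 / 122.55 = 1.934 mol
n(gas produced) = (3/2) × 1.934 = 2.901 mol
P = nRT/V = 2.901 × 0.08314 × 525.15 / 2.90 = 43.68 bar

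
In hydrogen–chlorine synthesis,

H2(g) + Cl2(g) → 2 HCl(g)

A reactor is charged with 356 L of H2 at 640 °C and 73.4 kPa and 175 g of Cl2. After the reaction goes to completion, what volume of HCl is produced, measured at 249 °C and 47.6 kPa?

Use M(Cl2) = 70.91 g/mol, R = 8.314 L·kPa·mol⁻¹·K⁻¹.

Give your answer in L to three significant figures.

n(H2) = PV/RT = (73.4 × 356) / (8.314 × 913.15) = 3.442 mol
n(Cl2) = 175 / 70.91 = 2.468 mol
For 3.442 mol H2, stoichiometry requires (1/1) × 3.442 = 3.442 mol Cl2; 2.468 mol is available, so Cl2 is limiting.
n(HCl) = (2/1) × 2.468 = 4.936 mol
V(HCl) = nRT/P = 4.936 × 8.314 × 522.15 / 47.6 = 450.2 L

450 L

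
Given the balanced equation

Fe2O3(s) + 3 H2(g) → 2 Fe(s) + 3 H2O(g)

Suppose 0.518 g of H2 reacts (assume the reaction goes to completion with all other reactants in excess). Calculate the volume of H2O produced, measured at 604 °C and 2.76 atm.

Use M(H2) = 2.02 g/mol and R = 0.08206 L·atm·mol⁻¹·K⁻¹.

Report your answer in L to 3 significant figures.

6.69 L

n(H2) = 0.5180 / 2.02 = 0.2564 mol
n(H2O) = (3/3) × 0.2564 = 0.2564 mol
V = nRT/P = 0.2564 × 0.08206 × 877.15 / 2.76 = 6.687 L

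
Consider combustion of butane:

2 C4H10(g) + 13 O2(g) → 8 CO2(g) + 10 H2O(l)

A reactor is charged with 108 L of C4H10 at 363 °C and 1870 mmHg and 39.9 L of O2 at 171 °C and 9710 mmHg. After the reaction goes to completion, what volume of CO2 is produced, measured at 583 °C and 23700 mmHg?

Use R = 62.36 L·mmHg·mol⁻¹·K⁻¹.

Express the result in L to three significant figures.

n(C4H10) = PV/RT = (1870 × 108) / (62.36 × 636.15) = 5.091 mol
n(O2) = PV/RT = (9710 × 39.9) / (62.36 × 444.15) = 13.99 mol
For 5.091 mol C4H10, stoichiometry requires (13/2) × 5.091 = 33.09 mol O2; 13.99 mol is available, so O2 is limiting.
n(CO2) = (8/13) × 13.99 = 8.609 mol
V(CO2) = nRT/P = 8.609 × 62.36 × 856.15 / 23700 = 19.39 L

19.4 L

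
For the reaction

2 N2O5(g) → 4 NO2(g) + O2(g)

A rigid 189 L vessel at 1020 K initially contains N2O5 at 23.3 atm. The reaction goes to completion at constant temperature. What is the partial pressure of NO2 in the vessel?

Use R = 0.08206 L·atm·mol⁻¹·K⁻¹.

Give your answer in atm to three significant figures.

46.6 atm

n(N2O5)₀ = PV/RT = (23.3 × 189) / (0.08206 × 1020) = 52.61 mol
n(NO2) = (4/2) × 52.61 = 105.2 mol
P(NO2) = nRT/V = 105.2 × 0.08206 × 1020 / 189 = 46.59 atm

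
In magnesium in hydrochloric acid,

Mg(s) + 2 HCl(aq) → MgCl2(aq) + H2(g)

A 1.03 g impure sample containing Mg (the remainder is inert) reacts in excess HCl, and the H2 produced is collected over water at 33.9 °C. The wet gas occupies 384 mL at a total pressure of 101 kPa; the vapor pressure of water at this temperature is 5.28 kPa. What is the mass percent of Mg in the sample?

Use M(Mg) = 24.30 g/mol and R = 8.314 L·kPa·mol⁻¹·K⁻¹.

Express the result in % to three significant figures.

34.0 %

P(H2) = 101 − 5.28 = 95.72 kPa
n(H2) = PV/RT = (95.72 × 0.3840) / (8.314 × 307.05) = 0.01440 mol
n(Mg) = (1/1) × 0.01440 = 0.01440 mol
m(Mg) = 0.01440 × 24.30 = 0.3499 g
%Mg = 0.3499 / 1.03 × 100 = 33.97%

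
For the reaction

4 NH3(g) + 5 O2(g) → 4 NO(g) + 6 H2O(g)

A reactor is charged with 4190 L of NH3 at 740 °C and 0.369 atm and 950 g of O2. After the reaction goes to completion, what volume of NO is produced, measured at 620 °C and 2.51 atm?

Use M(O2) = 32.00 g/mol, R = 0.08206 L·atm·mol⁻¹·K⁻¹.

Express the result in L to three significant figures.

n(NH3) = PV/RT = (0.369 × 4190) / (0.08206 × 1013.15) = 18.60 mol
n(O2) = 950 / 32.00 = 29.69 mol
For 18.60 mol NH3, stoichiometry requires (5/4) × 18.60 = 23.25 mol O2; 29.69 mol is available, so NH3 is limiting.
n(NO) = (4/4) × 18.60 = 18.60 mol
V(NO) = nRT/P = 18.60 × 0.08206 × 893.15 / 2.51 = 543.1 L

543 L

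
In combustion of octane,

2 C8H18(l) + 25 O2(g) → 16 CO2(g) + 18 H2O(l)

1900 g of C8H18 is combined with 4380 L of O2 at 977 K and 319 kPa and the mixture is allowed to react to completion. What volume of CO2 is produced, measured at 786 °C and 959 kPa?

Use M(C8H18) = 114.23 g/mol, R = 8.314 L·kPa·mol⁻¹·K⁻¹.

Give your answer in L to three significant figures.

n(C8H18) = 1900 / 114.23 = 16.63 mol
n(O2) = PV/RT = (319 × 4380) / (8.314 × 977) = 172.0 mol
For 16.63 mol C8H18, stoichiometry requires (25/2) × 16.63 = 207.9 mol O2; 172.0 mol is available, so O2 is limiting.
n(CO2) = (16/25) × 172.0 = 110.1 mol
V(CO2) = nRT/P = 110.1 × 8.314 × 1059.15 / 959 = 1011 L

1010 L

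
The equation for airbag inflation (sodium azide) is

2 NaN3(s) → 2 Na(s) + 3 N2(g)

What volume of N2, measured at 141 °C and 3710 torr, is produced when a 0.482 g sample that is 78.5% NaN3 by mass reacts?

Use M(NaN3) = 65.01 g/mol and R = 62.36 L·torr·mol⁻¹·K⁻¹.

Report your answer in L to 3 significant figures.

mass of NaN3 = 0.482 × 78.5/100 = 0.3784 g
n(NaN3) = 0.3784 / 65.01 = 0.005821 mol
n(N2) = (3/2) × 0.005821 = 0.008731 mol
V = nRT/P = 0.008731 × 62.36 × 414.15 / 3710 = 0.06078 L

0.0608 L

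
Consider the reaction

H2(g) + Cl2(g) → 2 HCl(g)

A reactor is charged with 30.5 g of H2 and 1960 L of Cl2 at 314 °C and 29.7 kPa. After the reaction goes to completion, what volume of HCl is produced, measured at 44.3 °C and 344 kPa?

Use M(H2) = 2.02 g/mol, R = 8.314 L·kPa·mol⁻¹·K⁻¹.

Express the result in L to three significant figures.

n(H2) = 30.5 / 2.02 = 15.10 mol
n(Cl2) = PV/RT = (29.7 × 1960) / (8.314 × 587.15) = 11.92 mol
For 15.10 mol H2, stoichiometry requires (1/1) × 15.10 = 15.10 mol Cl2; 11.92 mol is available, so Cl2 is limiting.
n(HCl) = (2/1) × 11.92 = 23.84 mol
V(HCl) = nRT/P = 23.84 × 8.314 × 317.45 / 344 = 182.9 L

183 L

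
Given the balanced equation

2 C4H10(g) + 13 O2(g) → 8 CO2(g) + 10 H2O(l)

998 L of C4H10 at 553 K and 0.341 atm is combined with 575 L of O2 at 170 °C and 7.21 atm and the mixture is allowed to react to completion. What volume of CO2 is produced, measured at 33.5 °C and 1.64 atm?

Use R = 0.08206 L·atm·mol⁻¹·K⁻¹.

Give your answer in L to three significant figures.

n(C4H10) = PV/RT = (0.341 × 998) / (0.08206 × 553) = 7.499 mol
n(O2) = PV/RT = (7.21 × 575) / (0.08206 × 443.15) = 114.0 mol
For 7.499 mol C4H10, stoichiometry requires (13/2) × 7.499 = 48.74 mol O2; 114.0 mol is available, so C4H10 is limiting.
n(CO2) = (8/2) × 7.499 = 30.00 mol
V(CO2) = nRT/P = 30.00 × 0.08206 × 306.65 / 1.64 = 460.3 L

460 L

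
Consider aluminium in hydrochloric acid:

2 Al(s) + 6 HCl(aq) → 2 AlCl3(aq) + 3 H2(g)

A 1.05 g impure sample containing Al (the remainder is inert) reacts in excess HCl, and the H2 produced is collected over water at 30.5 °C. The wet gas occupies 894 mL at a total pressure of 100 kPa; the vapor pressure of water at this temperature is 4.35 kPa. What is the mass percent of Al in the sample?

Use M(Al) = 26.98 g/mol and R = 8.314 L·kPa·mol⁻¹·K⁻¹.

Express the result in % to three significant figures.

58.0 %

P(H2) = 100 − 4.35 = 95.65 kPa
n(H2) = PV/RT = (95.65 × 0.8940) / (8.314 × 303.65) = 0.03387 mol
n(Al) = (2/3) × 0.03387 = 0.02258 mol
m(Al) = 0.02258 × 26.98 = 0.6092 g
%Al = 0.6092 / 1.05 × 100 = 58.02%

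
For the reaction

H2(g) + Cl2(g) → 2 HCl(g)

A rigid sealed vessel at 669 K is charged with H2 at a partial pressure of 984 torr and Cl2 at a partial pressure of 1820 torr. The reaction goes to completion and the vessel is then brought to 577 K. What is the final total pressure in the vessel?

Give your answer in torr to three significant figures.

At constant V, partial pressures at 669 K are proportional to moles, so apply stoichiometry directly to pressures.
P(Cl2) required for 984 torr of H2 = (1/1) × 984 = 984.0 torr; available 1820 torr, so H2 is limiting.
P(Cl2) remaining = 1820 − (1/1) × 984 = 836.0 torr
P(gaseous products) = (2)/1 × 984 = 1968 torr
P_total at 669 K = 836.0 + 1968 = 2804 torr
Scaling to 577 K: P = 2804 × 577/669 = 2418 torr

2420 torr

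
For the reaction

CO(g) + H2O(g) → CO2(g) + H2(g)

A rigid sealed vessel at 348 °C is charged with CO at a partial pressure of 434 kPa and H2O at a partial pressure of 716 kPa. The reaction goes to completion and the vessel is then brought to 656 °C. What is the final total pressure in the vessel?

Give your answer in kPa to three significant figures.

Because the vessel is rigid and T is held at 348 °C, work the stoichiometry in partial pressures (P_i = n_iRT/V).
P(H2O) required for 434 kPa of CO = (1/1) × 434 = 434.0 kPa; available 716 kPa, so CO is limiting.
P(H2O) remaining = 716 − (1/1) × 434 = 282.0 kPa
P(gaseous products) = (1+1)/1 × 434 = 868.0 kPa
P_total at 348 °C = 282.0 + 868.0 = 1150 kPa
Scaling to 656 °C: P = 1150 × 929.15/621.15 = 1720 kPa

1720 kPa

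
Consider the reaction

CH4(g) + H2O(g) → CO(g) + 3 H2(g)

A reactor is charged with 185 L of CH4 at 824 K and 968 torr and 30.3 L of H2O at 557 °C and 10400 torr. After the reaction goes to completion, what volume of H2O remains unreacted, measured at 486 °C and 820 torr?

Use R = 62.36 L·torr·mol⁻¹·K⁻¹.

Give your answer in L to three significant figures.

n(CH4) = PV/RT = (968 × 185) / (62.36 × 824) = 3.485 mol
n(H2O) = PV/RT = (10400 × 30.3) / (62.36 × 830.15) = 6.087 mol
For 3.485 mol CH4, stoichiometry requires (1/1) × 3.485 = 3.485 mol H2O; 6.087 mol is available, so CH4 is limiting.
n(H2O) consumed = (1/1) × 3.485 = 3.485 mol; remaining = 6.087 − 3.485 = 2.602 mol
V(H2O) = nRT/P = 2.602 × 62.36 × 759.15 / 820 = 150.2 L

150 L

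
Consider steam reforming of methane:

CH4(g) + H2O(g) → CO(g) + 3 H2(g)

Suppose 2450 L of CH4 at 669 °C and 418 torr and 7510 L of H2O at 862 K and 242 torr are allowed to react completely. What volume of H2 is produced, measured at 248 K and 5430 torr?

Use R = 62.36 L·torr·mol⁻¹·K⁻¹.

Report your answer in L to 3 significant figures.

n(CH4) = PV/RT = (418 × 2450) / (62.36 × 942.15) = 17.43 mol
n(H2O) = PV/RT = (242 × 7510) / (62.36 × 862) = 33.81 mol
For 17.43 mol CH4, stoichiometry requires (1/1) × 17.43 = 17.43 mol H2O; 33.81 mol is available, so CH4 is limiting.
n(H2) = (3/1) × 17.43 = 52.29 mol
V(H2) = nRT/P = 52.29 × 62.36 × 248 / 5430 = 148.9 L

149 L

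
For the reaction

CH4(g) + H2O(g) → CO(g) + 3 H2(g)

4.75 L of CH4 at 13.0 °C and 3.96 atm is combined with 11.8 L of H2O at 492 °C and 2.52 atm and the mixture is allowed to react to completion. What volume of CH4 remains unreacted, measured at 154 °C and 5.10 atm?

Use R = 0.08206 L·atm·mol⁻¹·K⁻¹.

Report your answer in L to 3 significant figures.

n(CH4) = PV/RT = (3.96 × 4.75) / (0.08206 × 286.15) = 0.8011 mol
n(H2O) = PV/RT = (2.52 × 11.8) / (0.08206 × 765.15) = 0.4736 mol
For 0.8011 mol CH4, stoichiometry requires (1/1) × 0.8011 = 0.8011 mol H2O; 0.4736 mol is available, so H2O is limiting.
n(CH4) consumed = (1/1) × 0.4736 = 0.4736 mol; remaining = 0.8011 − 0.4736 = 0.3275 mol
V(CH4) = nRT/P = 0.3275 × 0.08206 × 427.15 / 5.10 = 2.251 L

2.25 L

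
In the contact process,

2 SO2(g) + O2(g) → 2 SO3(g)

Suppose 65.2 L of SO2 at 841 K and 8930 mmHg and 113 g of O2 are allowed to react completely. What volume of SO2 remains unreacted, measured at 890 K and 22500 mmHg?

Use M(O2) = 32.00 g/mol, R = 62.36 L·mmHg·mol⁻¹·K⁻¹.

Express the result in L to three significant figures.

9.96 L

n(SO2) = PV/RT = (8930 × 65.2) / (62.36 × 841) = 11.10 mol
n(O2) = 113 / 32.00 = 3.531 mol
For 11.10 mol SO2, stoichiometry requires (1/2) × 11.10 = 5.550 mol O2; 3.531 mol is available, so O2 is limiting.
n(SO2) consumed = (2/1) × 3.531 = 7.062 mol; remaining = 11.10 − 7.062 = 4.038 mol
V(SO2) = nRT/P = 4.038 × 62.36 × 890 / 22500 = 9.960 L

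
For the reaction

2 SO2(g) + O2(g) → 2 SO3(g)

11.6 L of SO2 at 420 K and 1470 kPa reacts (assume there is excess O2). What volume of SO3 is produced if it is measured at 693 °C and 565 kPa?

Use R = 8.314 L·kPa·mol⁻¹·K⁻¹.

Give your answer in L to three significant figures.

n(SO2) = PV/RT = (1470 × 11.6) / (8.314 × 420) = 4.883 mol
n(SO3) = (2/2) × 4.883 = 4.883 mol
V = nRT/P = 4.883 × 8.314 × 966.15 / 565 = 69.42 L

69.4 L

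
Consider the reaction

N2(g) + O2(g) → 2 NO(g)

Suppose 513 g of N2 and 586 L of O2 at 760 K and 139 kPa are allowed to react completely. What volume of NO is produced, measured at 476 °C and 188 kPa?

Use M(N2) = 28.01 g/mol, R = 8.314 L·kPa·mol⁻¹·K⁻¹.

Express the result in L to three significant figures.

n(N2) = 513 / 28.01 = 18.31 mol
n(O2) = PV/RT = (139 × 586) / (8.314 × 760) = 12.89 mol
For 18.31 mol N2, stoichiometry requires (1/1) × 18.31 = 18.31 mol O2; 12.89 mol is available, so O2 is limiting.
n(NO) = (2/1) × 12.89 = 25.78 mol
V(NO) = nRT/P = 25.78 × 8.314 × 749.15 / 188 = 854.1 L

854 L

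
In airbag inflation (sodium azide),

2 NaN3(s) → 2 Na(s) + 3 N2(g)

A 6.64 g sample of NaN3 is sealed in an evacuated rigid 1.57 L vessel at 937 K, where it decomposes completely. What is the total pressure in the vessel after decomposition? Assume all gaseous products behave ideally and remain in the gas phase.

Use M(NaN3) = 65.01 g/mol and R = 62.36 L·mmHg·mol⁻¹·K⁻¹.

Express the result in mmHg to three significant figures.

5700 mmHg

n(NaN3) = 6.64 / 65.01 = 0.1021 mol
n(gas produced) = (3/2) × 0.1021 = 0.1532 mol
P = nRT/V = 0.1532 × 62.36 × 937 / 1.57 = 5702 mmHg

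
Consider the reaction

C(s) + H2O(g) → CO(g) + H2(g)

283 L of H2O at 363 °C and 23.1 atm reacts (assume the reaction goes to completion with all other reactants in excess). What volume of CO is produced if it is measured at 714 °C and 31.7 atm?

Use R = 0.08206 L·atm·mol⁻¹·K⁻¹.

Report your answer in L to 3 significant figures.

n(H2O) = PV/RT = (23.1 × 283) / (0.08206 × 636.15) = 125.2 mol
n(CO) = (1/1) × 125.2 = 125.2 mol
V = nRT/P = 125.2 × 0.08206 × 987.15 / 31.7 = 319.9 L

320 L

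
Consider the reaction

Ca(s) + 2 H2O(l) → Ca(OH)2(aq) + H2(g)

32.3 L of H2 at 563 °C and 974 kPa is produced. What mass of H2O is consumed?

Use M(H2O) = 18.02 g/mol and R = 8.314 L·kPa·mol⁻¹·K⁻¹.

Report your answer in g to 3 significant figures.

n(H2) = PV/RT = (974 × 32.3) / (8.314 × 836.15) = 4.526 mol
n(H2O) = (2/1) × 4.526 = 9.052 mol
m(H2O) = 9.052 × 18.02 = 163.1 g

163 g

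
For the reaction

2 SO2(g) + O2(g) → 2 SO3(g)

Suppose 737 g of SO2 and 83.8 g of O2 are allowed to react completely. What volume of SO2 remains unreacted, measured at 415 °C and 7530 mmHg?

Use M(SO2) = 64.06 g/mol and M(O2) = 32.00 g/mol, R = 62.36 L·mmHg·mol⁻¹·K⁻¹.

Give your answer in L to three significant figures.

35.7 L

n(SO2) = 737 / 64.06 = 11.50 mol
n(O2) = 83.8 / 32.00 = 2.619 mol
For 11.50 mol SO2, stoichiometry requires (1/2) × 11.50 = 5.750 mol O2; 2.619 mol is available, so O2 is limiting.
n(SO2) consumed = (2/1) × 2.619 = 5.238 mol; remaining = 11.50 − 5.238 = 6.262 mol
V(SO2) = nRT/P = 6.262 × 62.36 × 688.15 / 7530 = 35.69 L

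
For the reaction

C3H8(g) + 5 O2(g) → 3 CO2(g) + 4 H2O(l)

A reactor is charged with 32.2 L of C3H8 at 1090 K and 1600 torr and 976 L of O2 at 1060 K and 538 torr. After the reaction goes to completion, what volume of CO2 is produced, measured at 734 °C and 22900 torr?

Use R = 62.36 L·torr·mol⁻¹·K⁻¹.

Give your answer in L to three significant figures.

n(C3H8) = PV/RT = (1600 × 32.2) / (62.36 × 1090) = 0.7580 mol
n(O2) = PV/RT = (538 × 976) / (62.36 × 1060) = 7.944 mol
For 0.7580 mol C3H8, stoichiometry requires (5/1) × 0.7580 = 3.790 mol O2; 7.944 mol is available, so C3H8 is limiting.
n(CO2) = (3/1) × 0.7580 = 2.274 mol
V(CO2) = nRT/P = 2.274 × 62.36 × 1007.15 / 22900 = 6.237 L

6.24 L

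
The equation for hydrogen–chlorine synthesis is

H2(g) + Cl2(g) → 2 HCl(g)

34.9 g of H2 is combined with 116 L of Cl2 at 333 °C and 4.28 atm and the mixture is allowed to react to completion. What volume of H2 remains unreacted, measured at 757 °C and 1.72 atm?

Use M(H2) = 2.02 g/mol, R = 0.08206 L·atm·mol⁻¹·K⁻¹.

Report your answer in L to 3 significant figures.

n(H2) = 34.9 / 2.02 = 17.28 mol
n(Cl2) = PV/RT = (4.28 × 116) / (0.08206 × 606.15) = 9.981 mol
For 17.28 mol H2, stoichiometry requires (1/1) × 17.28 = 17.28 mol Cl2; 9.981 mol is available, so Cl2 is limiting.
n(H2) consumed = (1/1) × 9.981 = 9.981 mol; remaining = 17.28 − 9.981 = 7.299 mol
V(H2) = nRT/P = 7.299 × 0.08206 × 1030.15 / 1.72 = 358.7 L

359 L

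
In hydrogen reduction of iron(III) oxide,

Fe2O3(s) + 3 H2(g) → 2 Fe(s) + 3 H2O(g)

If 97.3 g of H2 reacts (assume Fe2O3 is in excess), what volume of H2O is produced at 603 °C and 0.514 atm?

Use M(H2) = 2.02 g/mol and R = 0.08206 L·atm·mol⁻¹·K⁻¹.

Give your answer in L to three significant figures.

6740 L

n(H2) = 97.30 / 2.02 = 48.17 mol
n(H2O) = (3/3) × 48.17 = 48.17 mol
V = nRT/P = 48.17 × 0.08206 × 876.15 / 0.514 = 6738 L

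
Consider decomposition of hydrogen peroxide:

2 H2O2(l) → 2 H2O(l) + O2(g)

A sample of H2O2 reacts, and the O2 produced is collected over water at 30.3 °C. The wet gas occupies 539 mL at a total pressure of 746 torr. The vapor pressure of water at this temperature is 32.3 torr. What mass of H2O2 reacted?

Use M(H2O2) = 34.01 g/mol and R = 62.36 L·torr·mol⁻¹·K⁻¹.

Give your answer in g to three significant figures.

1.38 g

P(O2) = 746 − 32.3 = 713.7 torr
n(O2) = PV/RT = (713.7 × 0.5390) / (62.36 × 303.45) = 0.02033 mol
n(H2O2) = (2/1) × 0.02033 = 0.04066 mol
m(H2O2) = 0.04066 × 34.01 = 1.383 g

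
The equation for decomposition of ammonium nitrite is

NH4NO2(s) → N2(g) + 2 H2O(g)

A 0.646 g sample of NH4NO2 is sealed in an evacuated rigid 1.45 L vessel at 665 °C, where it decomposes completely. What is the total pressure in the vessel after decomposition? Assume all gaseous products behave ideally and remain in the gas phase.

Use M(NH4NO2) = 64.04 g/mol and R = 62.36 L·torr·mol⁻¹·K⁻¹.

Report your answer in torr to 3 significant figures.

1220 torr

n(NH4NO2) = 0.646 / 64.04 = 0.01009 mol
n(gas produced) = (3/1) × 0.01009 = 0.03027 mol
P = nRT/V = 0.03027 × 62.36 × 938.15 / 1.45 = 1221 torr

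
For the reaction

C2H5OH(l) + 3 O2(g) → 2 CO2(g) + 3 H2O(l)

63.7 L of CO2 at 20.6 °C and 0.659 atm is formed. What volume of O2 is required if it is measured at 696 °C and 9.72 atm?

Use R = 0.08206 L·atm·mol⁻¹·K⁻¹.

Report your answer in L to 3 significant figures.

21.4 L

n(CO2) = PV/RT = (0.659 × 63.7) / (0.08206 × 293.75) = 1.741 mol
n(O2) = (3/2) × 1.741 = 2.612 mol
V = nRT/P = 2.612 × 0.08206 × 969.15 / 9.72 = 21.37 L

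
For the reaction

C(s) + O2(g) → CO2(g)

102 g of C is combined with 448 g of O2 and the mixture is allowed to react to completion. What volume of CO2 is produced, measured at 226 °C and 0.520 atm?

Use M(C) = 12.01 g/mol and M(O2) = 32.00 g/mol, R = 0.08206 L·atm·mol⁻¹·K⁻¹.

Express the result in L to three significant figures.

n(C) = 102 / 12.01 = 8.493 mol
n(O2) = 448 / 32.00 = 14.00 mol
For 8.493 mol C, stoichiometry requires (1/1) × 8.493 = 8.493 mol O2; 14.00 mol is available, so C is limiting.
n(CO2) = (1/1) × 8.493 = 8.493 mol
V(CO2) = nRT/P = 8.493 × 0.08206 × 499.15 / 0.520 = 669.0 L

669 L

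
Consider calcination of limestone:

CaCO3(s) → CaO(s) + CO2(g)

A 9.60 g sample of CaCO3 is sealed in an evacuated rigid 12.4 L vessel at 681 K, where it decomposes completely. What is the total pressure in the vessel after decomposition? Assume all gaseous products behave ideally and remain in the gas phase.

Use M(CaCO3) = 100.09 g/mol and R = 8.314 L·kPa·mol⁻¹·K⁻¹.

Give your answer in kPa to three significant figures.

43.8 kPa

n(CaCO3) = 9.60 / 100.09 = 0.09591 mol
n(gas produced) = (1/1) × 0.09591 = 0.09591 mol
P = nRT/V = 0.09591 × 8.314 × 681 / 12.4 = 43.79 kPa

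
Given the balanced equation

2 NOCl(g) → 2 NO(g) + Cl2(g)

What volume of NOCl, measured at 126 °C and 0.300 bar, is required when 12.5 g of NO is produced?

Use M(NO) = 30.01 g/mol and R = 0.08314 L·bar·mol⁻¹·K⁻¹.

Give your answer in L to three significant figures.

n(NO) = 12.50 / 30.01 = 0.4165 mol
n(NOCl) = (2/2) × 0.4165 = 0.4165 mol
V = nRT/P = 0.4165 × 0.08314 × 399.15 / 0.300 = 46.07 L

46.1 L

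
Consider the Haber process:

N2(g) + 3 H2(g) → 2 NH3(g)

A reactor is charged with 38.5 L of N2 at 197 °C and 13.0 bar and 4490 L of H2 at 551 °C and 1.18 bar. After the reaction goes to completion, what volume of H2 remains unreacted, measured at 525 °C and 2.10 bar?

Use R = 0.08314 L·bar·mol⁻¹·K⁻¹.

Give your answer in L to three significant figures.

n(N2) = PV/RT = (13.0 × 38.5) / (0.08314 × 470.15) = 12.80 mol
n(H2) = PV/RT = (1.18 × 4490) / (0.08314 × 824.15) = 77.32 mol
For 12.80 mol N2, stoichiometry requires (3/1) × 12.80 = 38.40 mol H2; 77.32 mol is available, so N2 is limiting.
n(H2) consumed = (3/1) × 12.80 = 38.40 mol; remaining = 77.32 − 38.40 = 38.92 mol
V(H2) = nRT/P = 38.92 × 0.08314 × 798.15 / 2.10 = 1230 L

1230 L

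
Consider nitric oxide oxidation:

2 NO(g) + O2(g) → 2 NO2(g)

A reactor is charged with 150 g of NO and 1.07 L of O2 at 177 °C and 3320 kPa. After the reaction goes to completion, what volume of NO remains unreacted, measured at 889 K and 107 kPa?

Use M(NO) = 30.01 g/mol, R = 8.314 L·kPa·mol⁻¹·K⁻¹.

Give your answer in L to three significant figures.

n(NO) = 150 / 30.01 = 4.998 mol
n(O2) = PV/RT = (3320 × 1.07) / (8.314 × 450.15) = 0.9492 mol
For 4.998 mol NO, stoichiometry requires (1/2) × 4.998 = 2.499 mol O2; 0.9492 mol is available, so O2 is limiting.
n(NO) consumed = (2/1) × 0.9492 = 1.898 mol; remaining = 4.998 − 1.898 = 3.100 mol
V(NO) = nRT/P = 3.100 × 8.314 × 889 / 107 = 214.1 L

214 L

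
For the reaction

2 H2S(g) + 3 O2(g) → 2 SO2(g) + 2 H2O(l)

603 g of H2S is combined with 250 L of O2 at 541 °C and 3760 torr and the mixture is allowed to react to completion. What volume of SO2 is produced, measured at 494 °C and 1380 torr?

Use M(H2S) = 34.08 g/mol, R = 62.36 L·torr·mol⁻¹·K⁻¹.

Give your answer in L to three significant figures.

428 L

n(H2S) = 603 / 34.08 = 17.69 mol
n(O2) = PV/RT = (3760 × 250) / (62.36 × 814.15) = 18.51 mol
For 17.69 mol H2S, stoichiometry requires (3/2) × 17.69 = 26.54 mol O2; 18.51 mol is available, so O2 is limiting.
n(SO2) = (2/3) × 18.51 = 12.34 mol
V(SO2) = nRT/P = 12.34 × 62.36 × 767.15 / 1380 = 427.8 L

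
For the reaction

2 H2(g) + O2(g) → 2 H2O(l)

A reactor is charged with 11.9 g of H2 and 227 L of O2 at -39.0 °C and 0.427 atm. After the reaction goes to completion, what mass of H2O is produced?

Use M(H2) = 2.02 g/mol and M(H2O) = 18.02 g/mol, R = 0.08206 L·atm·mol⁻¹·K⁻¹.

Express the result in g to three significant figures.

106 g

n(H2) = 11.9 / 2.02 = 5.891 mol
n(O2) = PV/RT = (0.427 × 227) / (0.08206 × 234.15) = 5.045 mol
For 5.891 mol H2, stoichiometry requires (1/2) × 5.891 = 2.946 mol O2; 5.045 mol is available, so H2 is limiting.
n(H2O) = (2/2) × 5.891 = 5.891 mol
m(H2O) = 5.891 × 18.02 = 106.2 g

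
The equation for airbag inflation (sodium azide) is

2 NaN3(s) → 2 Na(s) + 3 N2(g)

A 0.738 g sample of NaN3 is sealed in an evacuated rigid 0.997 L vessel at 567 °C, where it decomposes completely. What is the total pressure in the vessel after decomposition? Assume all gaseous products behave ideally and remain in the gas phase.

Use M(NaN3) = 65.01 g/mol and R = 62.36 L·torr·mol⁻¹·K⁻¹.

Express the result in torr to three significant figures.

895 torr

n(NaN3) = 0.738 / 65.01 = 0.01135 mol
n(gas produced) = (3/2) × 0.01135 = 0.01703 mol
P = nRT/V = 0.01703 × 62.36 × 840.15 / 0.997 = 894.9 torr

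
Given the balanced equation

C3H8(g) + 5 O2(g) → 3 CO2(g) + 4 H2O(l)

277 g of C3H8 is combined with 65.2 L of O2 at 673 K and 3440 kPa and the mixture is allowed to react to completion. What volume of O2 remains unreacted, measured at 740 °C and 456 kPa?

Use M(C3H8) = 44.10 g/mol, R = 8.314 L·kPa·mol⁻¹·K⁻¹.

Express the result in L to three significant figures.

160 L

n(C3H8) = 277 / 44.10 = 6.281 mol
n(O2) = PV/RT = (3440 × 65.2) / (8.314 × 673) = 40.08 mol
For 6.281 mol C3H8, stoichiometry requires (5/1) × 6.281 = 31.40 mol O2; 40.08 mol is available, so C3H8 is limiting.
n(O2) consumed = (5/1) × 6.281 = 31.40 mol; remaining = 40.08 − 31.40 = 8.680 mol
V(O2) = nRT/P = 8.680 × 8.314 × 1013.15 / 456 = 160.3 L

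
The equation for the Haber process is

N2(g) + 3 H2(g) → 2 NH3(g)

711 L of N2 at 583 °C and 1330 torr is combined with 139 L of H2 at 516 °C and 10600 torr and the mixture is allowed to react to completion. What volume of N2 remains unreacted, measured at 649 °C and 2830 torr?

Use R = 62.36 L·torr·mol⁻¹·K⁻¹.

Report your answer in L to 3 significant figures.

n(N2) = PV/RT = (1330 × 711) / (62.36 × 856.15) = 17.71 mol
n(H2) = PV/RT = (10600 × 139) / (62.36 × 789.15) = 29.94 mol
For 17.71 mol N2, stoichiometry requires (3/1) × 17.71 = 53.13 mol H2; 29.94 mol is available, so H2 is limiting.
n(N2) consumed = (1/3) × 29.94 = 9.980 mol; remaining = 17.71 − 9.980 = 7.730 mol
V(N2) = nRT/P = 7.730 × 62.36 × 922.15 / 2830 = 157.1 L

157 L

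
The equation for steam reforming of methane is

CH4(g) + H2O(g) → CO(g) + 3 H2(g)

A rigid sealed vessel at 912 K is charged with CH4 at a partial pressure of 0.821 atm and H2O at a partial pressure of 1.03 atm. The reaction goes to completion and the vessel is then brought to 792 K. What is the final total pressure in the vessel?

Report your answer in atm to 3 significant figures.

With V and T fixed, P_i ∝ n_i, so the mole ratios apply directly to partial pressures at 912 K.
P(H2O) required for 0.821 atm of CH4 = (1/1) × 0.821 = 0.8210 atm; available 1.03 atm, so CH4 is limiting.
P(H2O) remaining = 1.03 − (1/1) × 0.821 = 0.2090 atm
P(gaseous products) = (1+3)/1 × 0.821 = 3.284 atm
P_total at 912 K = 0.2090 + 3.284 = 3.493 atm
Scaling to 792 K: P = 3.493 × 792/912 = 3.033 atm

3.03 atm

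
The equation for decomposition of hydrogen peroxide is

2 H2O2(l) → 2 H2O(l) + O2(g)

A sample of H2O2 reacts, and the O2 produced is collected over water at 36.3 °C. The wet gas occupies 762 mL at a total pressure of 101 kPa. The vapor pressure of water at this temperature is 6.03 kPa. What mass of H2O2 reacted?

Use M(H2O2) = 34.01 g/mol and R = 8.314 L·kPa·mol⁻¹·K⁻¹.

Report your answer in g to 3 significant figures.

P(O2) = 101 − 6.03 = 94.97 kPa
n(O2) = PV/RT = (94.97 × 0.7620) / (8.314 × 309.45) = 0.02813 mol
n(H2O2) = (2/1) × 0.02813 = 0.05626 mol
m(H2O2) = 0.05626 × 34.01 = 1.913 g

1.91 g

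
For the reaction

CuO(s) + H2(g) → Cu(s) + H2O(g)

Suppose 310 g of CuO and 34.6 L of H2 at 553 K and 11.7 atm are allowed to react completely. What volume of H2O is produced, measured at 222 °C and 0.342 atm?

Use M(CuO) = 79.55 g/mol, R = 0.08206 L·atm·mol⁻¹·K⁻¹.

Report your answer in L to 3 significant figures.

463 L

n(CuO) = 310 / 79.55 = 3.897 mol
n(H2) = PV/RT = (11.7 × 34.6) / (0.08206 × 553) = 8.921 mol
For 3.897 mol CuO, stoichiometry requires (1/1) × 3.897 = 3.897 mol H2; 8.921 mol is available, so CuO is limiting.
n(H2O) = (1/1) × 3.897 = 3.897 mol
V(H2O) = nRT/P = 3.897 × 0.08206 × 495.15 / 0.342 = 463.0 L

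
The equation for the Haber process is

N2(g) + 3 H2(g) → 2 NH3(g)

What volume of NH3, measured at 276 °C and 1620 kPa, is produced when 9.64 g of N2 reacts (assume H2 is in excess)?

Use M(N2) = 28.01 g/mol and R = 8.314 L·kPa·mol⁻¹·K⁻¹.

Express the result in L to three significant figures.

1.94 L

n(N2) = 9.640 / 28.01 = 0.3442 mol
n(NH3) = (2/1) × 0.3442 = 0.6884 mol
V = nRT/P = 0.6884 × 8.314 × 549.15 / 1620 = 1.940 L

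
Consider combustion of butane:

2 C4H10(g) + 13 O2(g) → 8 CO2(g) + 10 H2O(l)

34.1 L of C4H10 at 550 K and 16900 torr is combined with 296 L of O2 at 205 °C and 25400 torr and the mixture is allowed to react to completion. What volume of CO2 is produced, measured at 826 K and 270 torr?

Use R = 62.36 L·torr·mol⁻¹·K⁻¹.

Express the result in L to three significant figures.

n(C4H10) = PV/RT = (16900 × 34.1) / (62.36 × 550) = 16.80 mol
n(O2) = PV/RT = (25400 × 296) / (62.36 × 478.15) = 252.1 mol
For 16.80 mol C4H10, stoichiometry requires (13/2) × 16.80 = 109.2 mol O2; 252.1 mol is available, so C4H10 is limiting.
n(CO2) = (8/2) × 16.80 = 67.20 mol
V(CO2) = nRT/P = 67.20 × 62.36 × 826 / 270 = 12820 L

12800 L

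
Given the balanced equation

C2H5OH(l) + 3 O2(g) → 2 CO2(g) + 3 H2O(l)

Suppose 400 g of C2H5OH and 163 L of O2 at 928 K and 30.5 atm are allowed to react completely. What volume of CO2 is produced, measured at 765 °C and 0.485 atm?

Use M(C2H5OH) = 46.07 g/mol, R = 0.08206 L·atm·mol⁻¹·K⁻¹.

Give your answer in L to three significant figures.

3050 L

n(C2H5OH) = 400 / 46.07 = 8.682 mol
n(O2) = PV/RT = (30.5 × 163) / (0.08206 × 928) = 65.28 mol
For 8.682 mol C2H5OH, stoichiometry requires (3/1) × 8.682 = 26.05 mol O2; 65.28 mol is available, so C2H5OH is limiting.
n(CO2) = (2/1) × 8.682 = 17.36 mol
V(CO2) = nRT/P = 17.36 × 0.08206 × 1038.15 / 0.485 = 3049 L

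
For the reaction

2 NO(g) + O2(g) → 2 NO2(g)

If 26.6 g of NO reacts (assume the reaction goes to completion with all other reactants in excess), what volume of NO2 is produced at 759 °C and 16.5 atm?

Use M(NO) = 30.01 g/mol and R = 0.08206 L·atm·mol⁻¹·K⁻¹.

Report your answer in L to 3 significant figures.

4.55 L

n(NO) = 26.60 / 30.01 = 0.8864 mol
n(NO2) = (2/2) × 0.8864 = 0.8864 mol
V = nRT/P = 0.8864 × 0.08206 × 1032.15 / 16.5 = 4.550 L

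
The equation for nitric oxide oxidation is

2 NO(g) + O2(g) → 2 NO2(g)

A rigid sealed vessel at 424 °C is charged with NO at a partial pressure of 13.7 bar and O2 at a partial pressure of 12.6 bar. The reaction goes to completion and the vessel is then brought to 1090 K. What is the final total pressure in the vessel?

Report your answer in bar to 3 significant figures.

30.4 bar

Because the vessel is rigid and T is held at 424 °C, work the stoichiometry in partial pressures (P_i = n_iRT/V).
P(O2) required for 13.7 bar of NO = (1/2) × 13.7 = 6.850 bar; available 12.6 bar, so NO is limiting.
P(O2) remaining = 12.6 − (1/2) × 13.7 = 5.750 bar
P(gaseous products) = (2)/2 × 13.7 = 13.70 bar
P_total at 424 °C = 5.750 + 13.70 = 19.45 bar
Scaling to 1090 K: P = 19.45 × 1090/697.15 = 30.41 bar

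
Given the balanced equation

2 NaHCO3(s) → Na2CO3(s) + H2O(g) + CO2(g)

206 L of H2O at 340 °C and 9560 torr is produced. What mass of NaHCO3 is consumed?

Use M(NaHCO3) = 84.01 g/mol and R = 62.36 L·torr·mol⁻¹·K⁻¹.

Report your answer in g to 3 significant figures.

n(H2O) = PV/RT = (9560 × 206) / (62.36 × 613.15) = 51.51 mol
n(NaHCO3) = (2/1) × 51.51 = 103.0 mol
m(NaHCO3) = 103.0 × 84.01 = 8653 g

8650 g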